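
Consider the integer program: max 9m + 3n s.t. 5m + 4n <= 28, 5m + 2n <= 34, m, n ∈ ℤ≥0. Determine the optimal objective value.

Relaxing integrality, the LP optimum is 50.40 at (m,n) = (5.6, 0), which is not an integer point.
(m,n)=(5,0): 5·5+4·0=25≤28, 5·5+2·0=25≤34, objective 45.
(m,n)=(4,1): 5·4+4·1=24≤28, 5·4+2·1=22≤34, objective 39.
(m,n)=(4,0): 5·4+4·0=20≤28, 5·4+2·0=20≤34, objective 36.
The best lattice point is (5,0), giving 45.

45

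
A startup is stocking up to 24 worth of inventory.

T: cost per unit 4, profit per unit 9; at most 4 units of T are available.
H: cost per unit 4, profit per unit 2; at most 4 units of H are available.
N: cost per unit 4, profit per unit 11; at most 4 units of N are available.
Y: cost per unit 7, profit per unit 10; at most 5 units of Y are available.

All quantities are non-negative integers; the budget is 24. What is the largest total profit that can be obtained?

This is a bounded integer knapsack.
Take 2×T and 4×N: cost 24 ≤ 24, profit 2·9 + 4·11 = 62.
N has the best ratio (11/4) and is taken to its limit of 4; remaining capacity is filled optimally with the others.

62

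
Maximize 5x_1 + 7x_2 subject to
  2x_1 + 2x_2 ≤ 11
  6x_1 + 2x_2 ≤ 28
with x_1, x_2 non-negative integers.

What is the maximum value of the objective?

(x_1,x_2)=(0,5): 2·0+2·5=10≤11, 6·0+2·5=10≤28, objective 35.
(x_1,x_2)=(1,4): 2·1+2·4=10≤11, 6·1+2·4=14≤28, objective 33.
(x_1,x_2)=(0,4): 2·0+2·4=8≤11, 6·0+2·4=8≤28, objective 28.
No feasible integer point exceeds 35.

35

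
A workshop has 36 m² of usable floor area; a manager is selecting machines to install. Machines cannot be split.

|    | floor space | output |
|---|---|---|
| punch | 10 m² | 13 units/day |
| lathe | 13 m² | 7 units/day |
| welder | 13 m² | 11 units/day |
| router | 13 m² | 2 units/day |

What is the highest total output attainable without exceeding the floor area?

punch + welder + router: floor space 10 + 13 + 13 = 36 ≤ 36, output 13 + 11 + 2 = 26.
punch + lathe + welder: floor space 10 + 13 + 13 = 36 ≤ 36, output 13 + 7 + 11 = 31.
Best is punch, lathe, and welder with total output 31.

31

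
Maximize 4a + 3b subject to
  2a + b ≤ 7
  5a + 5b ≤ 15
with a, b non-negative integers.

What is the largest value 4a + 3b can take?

12

(a,b)=(3,0): 2·3+1·0=6≤7, 5·3+5·0=15≤15, objective 12.
(a,b)=(2,1): 2·2+1·1=5≤7, 5·2+5·1=15≤15, objective 11.
(a,b)=(2,0): 2·2+1·0=4≤7, 5·2+5·0=10≤15, objective 8.
Maximum is 12 at (a,b)=(3,0).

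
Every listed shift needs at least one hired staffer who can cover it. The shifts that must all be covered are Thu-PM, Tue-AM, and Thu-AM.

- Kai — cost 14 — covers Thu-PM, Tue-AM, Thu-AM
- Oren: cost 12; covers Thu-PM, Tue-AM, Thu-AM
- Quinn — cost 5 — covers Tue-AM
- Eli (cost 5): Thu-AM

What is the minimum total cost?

12

Oren alone covers Thu-PM, Tue-AM, Thu-AM — every shift.
Total cost: 12.
No cover costs less than 12.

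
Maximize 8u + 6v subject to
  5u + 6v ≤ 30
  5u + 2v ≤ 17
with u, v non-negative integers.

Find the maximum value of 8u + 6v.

34

Relaxing integrality, the LP optimum is 36.30 at (u,v) = (2.1, 3.25), which is not an integer point.
(u,v)=(2,3): 5·2+6·3=28≤30, 5·2+2·3=16≤17, objective 34.
(u,v)=(1,4): 5·1+6·4=29≤30, 5·1+2·4=13≤17, objective 32.
(u,v)=(2,2): 5·2+6·2=22≤30, 5·2+2·2=14≤17, objective 28.
Maximum is 34 at (u,v)=(2,3).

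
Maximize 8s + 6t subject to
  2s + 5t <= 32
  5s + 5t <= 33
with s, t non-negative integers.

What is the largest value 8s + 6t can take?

48

Relaxing integrality, the LP optimum is 52.80 at (s,t) = (6.6, 0), which is not an integer point.
(s,t)=(6,0) is feasible, giving 48.
(s,t)=(5,1) is feasible, giving 46.
No feasible integer point exceeds 48.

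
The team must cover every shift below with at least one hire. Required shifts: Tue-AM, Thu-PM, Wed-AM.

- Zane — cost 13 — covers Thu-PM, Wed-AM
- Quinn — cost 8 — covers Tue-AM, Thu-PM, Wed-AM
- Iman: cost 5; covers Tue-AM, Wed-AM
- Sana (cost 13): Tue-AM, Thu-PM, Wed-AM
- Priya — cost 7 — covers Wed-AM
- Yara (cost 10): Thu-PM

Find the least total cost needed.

8

Quinn alone covers Tue-AM, Thu-PM, Wed-AM — every shift.
Total cost: 8.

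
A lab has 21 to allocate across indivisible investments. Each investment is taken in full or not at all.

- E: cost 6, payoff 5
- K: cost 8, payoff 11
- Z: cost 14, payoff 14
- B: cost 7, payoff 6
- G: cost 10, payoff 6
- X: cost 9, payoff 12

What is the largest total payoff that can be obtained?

23

Allowing fractional choices, the relaxed optimum would be about 27.0, but investments are indivisible.
K + X: cost 8 + 9 = 17 ≤ 21, payoff 11 + 12 = 23.
Z + B: cost 14 + 7 = 21 ≤ 21, payoff 14 + 6 = 20.
E + K + B: cost 6 + 8 + 7 = 21 ≤ 21, payoff 5 + 11 + 6 = 22.
Best is K and X with total payoff 23.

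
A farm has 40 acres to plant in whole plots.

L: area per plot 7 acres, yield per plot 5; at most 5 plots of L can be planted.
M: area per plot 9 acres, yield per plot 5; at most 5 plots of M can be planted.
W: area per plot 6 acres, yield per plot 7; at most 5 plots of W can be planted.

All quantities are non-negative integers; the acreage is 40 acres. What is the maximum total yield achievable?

40

1×L and 5×W: area 37 ≤ 40, yield 1·5 + 5·7 = 40.
1×M and 5×W: area 39 ≤ 40, yield 1·5 + 5·7 = 40.
Best is 40.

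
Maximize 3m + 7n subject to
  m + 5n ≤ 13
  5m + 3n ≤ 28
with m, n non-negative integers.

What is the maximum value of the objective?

23

(m,n)=(3,2) is feasible, giving 23.
(m,n)=(5,1) is feasible, giving 22.
The best lattice point is (3,2), giving 23.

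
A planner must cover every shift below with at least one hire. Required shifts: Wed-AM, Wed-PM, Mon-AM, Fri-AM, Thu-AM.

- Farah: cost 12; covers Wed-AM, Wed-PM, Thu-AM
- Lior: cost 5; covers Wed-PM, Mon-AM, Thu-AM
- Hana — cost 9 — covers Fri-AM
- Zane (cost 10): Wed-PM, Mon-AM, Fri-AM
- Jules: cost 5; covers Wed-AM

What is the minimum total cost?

Choose Lior, Hana, and Jules: together they cover Wed-AM, Wed-PM, Mon-AM, Fri-AM, Thu-AM — every shift.
Total cost: 5 + 9 + 5 = 19.

19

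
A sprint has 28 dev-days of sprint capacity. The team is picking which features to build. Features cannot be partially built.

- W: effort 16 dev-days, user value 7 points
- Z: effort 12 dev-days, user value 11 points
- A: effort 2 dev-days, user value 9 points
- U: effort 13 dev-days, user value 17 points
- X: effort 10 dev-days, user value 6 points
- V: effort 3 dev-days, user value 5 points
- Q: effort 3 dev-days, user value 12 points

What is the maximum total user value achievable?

44

Take A, U, X, and Q: effort 2 + 13 + 10 + 3 = 28 ≤ 28, user value 9 + 17 + 6 + 12 = 44.
No other feasible combination does better.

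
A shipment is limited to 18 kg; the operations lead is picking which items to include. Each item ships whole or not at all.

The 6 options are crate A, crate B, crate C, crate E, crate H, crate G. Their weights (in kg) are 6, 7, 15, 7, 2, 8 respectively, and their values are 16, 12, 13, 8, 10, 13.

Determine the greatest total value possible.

This is an integer program with binary decision variables.
Take crate A, crate H, and crate G: weight 6 + 2 + 8 = 16 ≤ 18, value 16 + 10 + 13 = 39.
No other feasible combination does better.

39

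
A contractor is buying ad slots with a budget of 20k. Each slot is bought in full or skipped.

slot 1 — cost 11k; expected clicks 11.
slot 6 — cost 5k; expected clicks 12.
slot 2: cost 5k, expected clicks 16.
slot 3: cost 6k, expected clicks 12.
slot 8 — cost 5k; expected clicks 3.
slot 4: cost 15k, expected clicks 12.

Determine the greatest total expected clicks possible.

Take slot 6, slot 2, and slot 3: cost 5 + 5 + 6 = 16 ≤ 20, expected clicks 12 + 16 + 12 = 40.
No other feasible combination does better.

40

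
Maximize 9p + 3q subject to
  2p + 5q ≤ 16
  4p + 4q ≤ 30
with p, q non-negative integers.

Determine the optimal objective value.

The continuous relaxation peaks at (7.5, 0) with value 67.50; rounding to a feasible lattice point costs some objective.
(p,q)=(7,0): 2·7+5·0=14≤16, 4·7+4·0=28≤30, objective 63.
(p,q)=(6,0): 2·6+5·0=12≤16, 4·6+4·0=24≤30, objective 54.
No feasible integer point exceeds 63.

63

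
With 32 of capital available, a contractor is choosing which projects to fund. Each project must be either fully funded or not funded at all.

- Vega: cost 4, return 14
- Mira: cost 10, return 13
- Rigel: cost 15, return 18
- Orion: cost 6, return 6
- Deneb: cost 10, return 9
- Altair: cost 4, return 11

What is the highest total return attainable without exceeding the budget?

This is an integer program with binary decision variables.
Allowing fractional choices, the relaxed optimum would be about 54.8, but projects are indivisible.
Vega + Mira + Deneb + Altair: cost 4 + 10 + 10 + 4 = 28 ≤ 32, return 14 + 13 + 9 + 11 = 47.
Vega + Mira + Rigel: cost 4 + 10 + 15 = 29 ≤ 32, return 14 + 13 + 18 = 45.
Vega + Rigel + Orion + Altair: cost 4 + 15 + 6 + 4 = 29 ≤ 32, return 14 + 18 + 6 + 11 = 49.
Best is Vega, Rigel, Orion, and Altair with total return 49.

49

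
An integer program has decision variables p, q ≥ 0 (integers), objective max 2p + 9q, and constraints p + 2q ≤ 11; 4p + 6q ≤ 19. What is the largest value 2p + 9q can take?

27

(p,q)=(0,3) is feasible, giving 27.
(p,q)=(1,2) is feasible, giving 20.
No feasible integer point exceeds 27.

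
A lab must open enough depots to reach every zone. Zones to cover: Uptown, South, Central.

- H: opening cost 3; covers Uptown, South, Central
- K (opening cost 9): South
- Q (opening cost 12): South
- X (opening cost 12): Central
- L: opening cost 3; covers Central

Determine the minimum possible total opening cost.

H alone covers Uptown, South, Central — every zone.
Total opening cost: 3.
No cover costs less than 3.

3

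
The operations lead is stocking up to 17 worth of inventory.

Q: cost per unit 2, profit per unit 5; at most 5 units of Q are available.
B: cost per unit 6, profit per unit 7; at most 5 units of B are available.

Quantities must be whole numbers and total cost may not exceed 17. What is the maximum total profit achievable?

32

5×Q and 1×B: cost 16 ≤ 17, profit 5·5 + 1·7 = 32.
4×Q and 1×B: cost 14 ≤ 17, profit 4·5 + 1·7 = 27.
Best is 32.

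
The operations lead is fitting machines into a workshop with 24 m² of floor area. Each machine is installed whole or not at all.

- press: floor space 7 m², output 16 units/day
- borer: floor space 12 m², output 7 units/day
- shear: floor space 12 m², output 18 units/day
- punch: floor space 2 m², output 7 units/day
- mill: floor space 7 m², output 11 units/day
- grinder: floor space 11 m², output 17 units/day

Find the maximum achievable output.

41

Treat it as a binary knapsack problem.
Allowing fractional choices, the relaxed optimum would be about 46.4, but machines are indivisible.
press + punch + grinder: floor space 7 + 2 + 11 = 20 ≤ 24, output 16 + 7 + 17 = 40.
press + shear + punch: floor space 7 + 12 + 2 = 21 ≤ 24, output 16 + 18 + 7 = 41.
shear + punch + mill: floor space 12 + 2 + 7 = 21 ≤ 24, output 18 + 7 + 11 = 36.
Best is press, shear, and punch with total output 41.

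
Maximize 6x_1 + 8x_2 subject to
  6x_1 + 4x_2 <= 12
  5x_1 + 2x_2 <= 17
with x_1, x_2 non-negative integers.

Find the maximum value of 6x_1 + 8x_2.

(x_1,x_2)=(0,3) is feasible, giving 24.
(x_1,x_2)=(0,2) is feasible, giving 16.
Maximum is 24 at (x_1,x_2)=(0,3).

24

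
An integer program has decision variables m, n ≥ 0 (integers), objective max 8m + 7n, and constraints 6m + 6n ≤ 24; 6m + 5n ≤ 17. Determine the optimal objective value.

The continuous relaxation peaks at (0, 3.4) with value 23.80; rounding to a feasible lattice point costs some objective.
(m,n)=(2,1): 6·2+6·1=18≤24, 6·2+5·1=17≤17, objective 23.
(m,n)=(1,2): 6·1+6·2=18≤24, 6·1+5·2=16≤17, objective 22.
The best lattice point is (2,1), giving 23.

23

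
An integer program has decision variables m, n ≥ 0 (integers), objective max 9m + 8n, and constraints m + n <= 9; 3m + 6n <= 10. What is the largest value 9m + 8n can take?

27

(m,n)=(3,0): 1·3+1·0=3≤9, 3·3+6·0=9≤10, objective 27.
(m,n)=(2,0): 1·2+1·0=2≤9, 3·2+6·0=6≤10, objective 18.
Maximum is 27 at (m,n)=(3,0).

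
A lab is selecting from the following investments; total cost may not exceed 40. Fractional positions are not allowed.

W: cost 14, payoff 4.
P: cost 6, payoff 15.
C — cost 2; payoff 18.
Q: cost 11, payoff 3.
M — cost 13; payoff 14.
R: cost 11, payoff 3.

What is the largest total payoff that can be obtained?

Allowing fractional choices, the relaxed optimum would be about 52.4, but investments are indivisible.
P + C + M + R: cost 6 + 2 + 13 + 11 = 32 ≤ 40, payoff 15 + 18 + 14 + 3 = 50.
P + C + Q + M: cost 6 + 2 + 11 + 13 = 32 ≤ 40, payoff 15 + 18 + 3 + 14 = 50.
W + P + C + M: cost 14 + 6 + 2 + 13 = 35 ≤ 40, payoff 4 + 15 + 18 + 14 = 51.
Best is W, P, C, and M with total payoff 51.

51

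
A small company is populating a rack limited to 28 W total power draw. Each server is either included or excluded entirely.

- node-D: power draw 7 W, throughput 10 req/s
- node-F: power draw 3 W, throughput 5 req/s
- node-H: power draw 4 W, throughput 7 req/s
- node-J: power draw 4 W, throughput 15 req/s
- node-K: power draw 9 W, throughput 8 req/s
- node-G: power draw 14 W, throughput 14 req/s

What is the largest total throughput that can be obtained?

45

Allowing fractional choices, the relaxed optimum would be about 47.0, but servers are indivisible.
node-D + node-F + node-J + node-G: power draw 7 + 3 + 4 + 14 = 28 ≤ 28, throughput 10 + 5 + 15 + 14 = 44.
node-F + node-H + node-J + node-G: power draw 3 + 4 + 4 + 14 = 25 ≤ 28, throughput 5 + 7 + 15 + 14 = 41.
node-D + node-F + node-H + node-J + node-K: power draw 7 + 3 + 4 + 4 + 9 = 27 ≤ 28, throughput 10 + 5 + 7 + 15 + 8 = 45.
Best is node-D, node-F, node-H, node-J, and node-K with total throughput 45.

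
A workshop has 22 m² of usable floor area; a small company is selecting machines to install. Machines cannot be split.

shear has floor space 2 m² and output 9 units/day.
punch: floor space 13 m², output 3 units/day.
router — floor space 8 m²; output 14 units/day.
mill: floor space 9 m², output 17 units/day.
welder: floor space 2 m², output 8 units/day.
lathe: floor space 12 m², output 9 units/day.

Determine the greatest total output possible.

Allowing fractional choices, the relaxed optimum would be about 48.8, but machines are indivisible.
shear + router + mill + welder: floor space 2 + 8 + 9 + 2 = 21 ≤ 22, output 9 + 14 + 17 + 8 = 48.
shear + router + mill: floor space 2 + 8 + 9 = 19 ≤ 22, output 9 + 14 + 17 = 40.
Best is shear, router, mill, and welder with total output 48.

48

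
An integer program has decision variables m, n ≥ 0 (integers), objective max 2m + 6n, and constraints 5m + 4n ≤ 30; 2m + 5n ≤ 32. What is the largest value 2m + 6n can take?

Relaxing integrality, the LP optimum is 38.40 at (m,n) = (0, 6.4), which is not an integer point.
(m,n)=(1,6): 5·1+4·6=29≤30, 2·1+5·6=32≤32, objective 38.
(m,n)=(0,6): 5·0+4·6=24≤30, 2·0+5·6=30≤32, objective 36.
(m,n)=(2,5): 5·2+4·5=30≤30, 2·2+5·5=29≤32, objective 34.
(m,n)=(1,5): 5·1+4·5=25≤30, 2·1+5·5=27≤32, objective 32.
No feasible integer point exceeds 38.

38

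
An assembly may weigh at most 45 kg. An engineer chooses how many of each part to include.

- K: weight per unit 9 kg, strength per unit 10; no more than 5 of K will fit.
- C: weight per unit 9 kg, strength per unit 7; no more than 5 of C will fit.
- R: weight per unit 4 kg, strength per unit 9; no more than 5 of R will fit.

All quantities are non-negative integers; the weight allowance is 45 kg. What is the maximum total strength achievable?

66

This is a bounded integer knapsack.
3×K and 4×R: weight 43 ≤ 45, strength 3·10 + 4·9 = 66.
2×K and 5×R: weight 38 ≤ 45, strength 2·10 + 5·9 = 65.
Best is 66.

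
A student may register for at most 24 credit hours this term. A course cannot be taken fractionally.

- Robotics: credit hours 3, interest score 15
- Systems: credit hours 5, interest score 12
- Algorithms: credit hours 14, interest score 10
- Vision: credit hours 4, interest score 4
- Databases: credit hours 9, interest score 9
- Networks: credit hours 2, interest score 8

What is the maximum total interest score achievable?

Allowing fractional choices, the relaxed optimum would be about 48.7, but courses are indivisible.
Robotics + Systems + Databases + Networks: credit hours 3 + 5 + 9 + 2 = 19 ≤ 24, interest score 15 + 12 + 9 + 8 = 44.
Robotics + Systems + Vision + Databases + Networks: credit hours 3 + 5 + 4 + 9 + 2 = 23 ≤ 24, interest score 15 + 12 + 4 + 9 + 8 = 48.
Robotics + Systems + Algorithms + Networks: credit hours 3 + 5 + 14 + 2 = 24 ≤ 24, interest score 15 + 12 + 10 + 8 = 45.
Best is Robotics, Systems, Vision, Databases, and Networks with total interest score 48.

48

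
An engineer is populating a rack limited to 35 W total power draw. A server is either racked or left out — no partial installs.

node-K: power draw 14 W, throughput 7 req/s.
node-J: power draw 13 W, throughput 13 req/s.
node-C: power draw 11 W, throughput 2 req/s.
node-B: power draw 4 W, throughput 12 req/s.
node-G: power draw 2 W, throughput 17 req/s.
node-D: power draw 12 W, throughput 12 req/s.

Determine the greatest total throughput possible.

Take node-J, node-B, node-G, and node-D: power draw 13 + 4 + 2 + 12 = 31 ≤ 35, throughput 13 + 12 + 17 + 12 = 54.
No other feasible combination does better.

54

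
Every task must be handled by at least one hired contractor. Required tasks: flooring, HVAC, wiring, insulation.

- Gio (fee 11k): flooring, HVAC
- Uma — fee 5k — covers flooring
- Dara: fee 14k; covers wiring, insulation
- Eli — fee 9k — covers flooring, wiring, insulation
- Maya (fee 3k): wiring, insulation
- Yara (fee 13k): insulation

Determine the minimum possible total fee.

The greedy cost-per-new-task heuristic would pick Maya, Uma, and Gio for 19, but a cheaper cover exists.
Choose Gio and Maya: together they cover flooring, HVAC, wiring, insulation — every task.
Total fee: 11 + 3 = 14.
No cover costs less than 14.

14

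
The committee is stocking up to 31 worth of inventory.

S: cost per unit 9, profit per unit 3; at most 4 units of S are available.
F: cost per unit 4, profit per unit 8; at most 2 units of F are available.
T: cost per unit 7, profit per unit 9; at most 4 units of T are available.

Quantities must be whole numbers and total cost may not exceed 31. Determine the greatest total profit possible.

43

1×S, 2×F, and 2×T: cost 31 ≤ 31, profit 1·3 + 2·8 + 2·9 = 37.
2×F and 3×T: cost 29 ≤ 31, profit 2·8 + 3·9 = 43.
Best is 43.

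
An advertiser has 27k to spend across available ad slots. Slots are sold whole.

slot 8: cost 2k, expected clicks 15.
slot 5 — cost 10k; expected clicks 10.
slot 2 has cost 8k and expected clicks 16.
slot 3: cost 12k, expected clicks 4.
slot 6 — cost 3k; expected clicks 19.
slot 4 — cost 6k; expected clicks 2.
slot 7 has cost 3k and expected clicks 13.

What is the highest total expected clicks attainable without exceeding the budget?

73

This is an integer program with binary decision variables.
slot 8 + slot 5 + slot 2 + slot 6 + slot 7: cost 2 + 10 + 8 + 3 + 3 = 26 ≤ 27, expected clicks 15 + 10 + 16 + 19 + 13 = 73.
slot 8 + slot 2 + slot 6 + slot 4 + slot 7: cost 2 + 8 + 3 + 6 + 3 = 22 ≤ 27, expected clicks 15 + 16 + 19 + 2 + 13 = 65.
Best is slot 8, slot 5, slot 2, slot 6, and slot 7 with total expected clicks 73.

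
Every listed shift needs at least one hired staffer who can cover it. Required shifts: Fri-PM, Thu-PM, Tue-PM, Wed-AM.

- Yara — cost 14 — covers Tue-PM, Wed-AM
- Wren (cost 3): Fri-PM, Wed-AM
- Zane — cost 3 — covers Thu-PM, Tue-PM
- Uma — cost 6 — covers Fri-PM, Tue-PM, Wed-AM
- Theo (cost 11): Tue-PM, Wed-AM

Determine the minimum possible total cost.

Choose Wren and Zane: together they cover Fri-PM, Thu-PM, Tue-PM, Wed-AM — every shift.
Total cost: 3 + 3 = 6.
No cover costs less than 6.

6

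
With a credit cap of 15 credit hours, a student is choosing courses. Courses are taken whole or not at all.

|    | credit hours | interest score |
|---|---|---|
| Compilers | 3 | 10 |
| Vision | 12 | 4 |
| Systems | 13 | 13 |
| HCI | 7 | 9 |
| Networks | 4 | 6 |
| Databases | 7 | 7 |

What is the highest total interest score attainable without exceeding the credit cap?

Compilers + Networks + Databases: credit hours 3 + 4 + 7 = 14 ≤ 15, interest score 10 + 6 + 7 = 23.
Compilers + HCI: credit hours 3 + 7 = 10 ≤ 15, interest score 10 + 9 = 19.
Compilers + HCI + Networks: credit hours 3 + 7 + 4 = 14 ≤ 15, interest score 10 + 9 + 6 = 25.
Best is Compilers, HCI, and Networks with total interest score 25.

25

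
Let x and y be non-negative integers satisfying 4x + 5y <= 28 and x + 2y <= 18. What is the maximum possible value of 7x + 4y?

(x,y)=(7,0): 4·7+5·0=28≤28, 1·7+2·0=7≤18, objective 49.
(x,y)=(6,0): 4·6+5·0=24≤28, 1·6+2·0=6≤18, objective 42.
No feasible integer point exceeds 49.

49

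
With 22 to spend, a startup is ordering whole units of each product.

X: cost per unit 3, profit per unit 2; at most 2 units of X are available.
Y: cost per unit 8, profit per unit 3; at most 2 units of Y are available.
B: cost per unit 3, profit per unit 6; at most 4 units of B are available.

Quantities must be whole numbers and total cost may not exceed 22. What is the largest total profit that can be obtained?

This is a bounded integer knapsack.
B has the best ratio (6/3); taking only B gives at most 4×6 = 24 (stopped by the supply cap of 4).
Mixing does better — 2×X and 4×B: cost 18 ≤ 22, profit 2·2 + 4·6 = 28.

28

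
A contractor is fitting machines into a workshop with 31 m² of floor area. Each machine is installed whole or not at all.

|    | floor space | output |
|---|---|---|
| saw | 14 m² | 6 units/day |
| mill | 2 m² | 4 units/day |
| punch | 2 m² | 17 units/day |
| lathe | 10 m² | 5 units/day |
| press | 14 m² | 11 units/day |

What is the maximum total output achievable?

37

This is an integer program with binary decision variables.
mill + punch + lathe + press: floor space 2 + 2 + 10 + 14 = 28 ≤ 31, output 4 + 17 + 5 + 11 = 37.
saw + punch + press: floor space 14 + 2 + 14 = 30 ≤ 31, output 6 + 17 + 11 = 34.
Best is mill, punch, lathe, and press with total output 37.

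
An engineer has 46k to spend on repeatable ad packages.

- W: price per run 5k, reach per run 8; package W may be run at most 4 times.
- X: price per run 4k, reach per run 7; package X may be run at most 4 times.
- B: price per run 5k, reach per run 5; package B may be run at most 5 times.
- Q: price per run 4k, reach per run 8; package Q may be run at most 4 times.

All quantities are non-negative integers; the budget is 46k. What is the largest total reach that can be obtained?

This is a bounded integer knapsack.
Q has the best ratio (8/4); taking only Q gives at most 4×8 = 32 (stopped by the supply cap of 4).
Mixing does better — 4×W, 2×X, and 4×Q: price 44 ≤ 46, reach 4·8 + 2·7 + 4·8 = 78.

78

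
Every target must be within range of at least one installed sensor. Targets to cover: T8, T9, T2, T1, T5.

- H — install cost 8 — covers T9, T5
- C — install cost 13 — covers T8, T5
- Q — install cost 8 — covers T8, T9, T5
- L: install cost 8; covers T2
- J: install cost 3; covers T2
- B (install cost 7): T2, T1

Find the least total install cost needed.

The greedy cost-per-new-target heuristic would pick Q, J, and B for 18, but a cheaper cover exists.
Choose Q and B: together they cover T8, T9, T2, T1, T5 — every target.
Total install cost: 8 + 7 = 15.
No cover costs less than 15.

15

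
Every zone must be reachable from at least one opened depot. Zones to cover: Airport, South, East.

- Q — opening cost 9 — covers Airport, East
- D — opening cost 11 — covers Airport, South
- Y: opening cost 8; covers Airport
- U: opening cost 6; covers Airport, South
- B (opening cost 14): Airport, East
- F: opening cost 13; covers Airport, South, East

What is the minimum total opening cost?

The greedy cost-per-new-zone heuristic would pick U and Q for 15, but a cheaper cover exists.
F alone covers Airport, South, East — every zone.
Total opening cost: 13.
No cover costs less than 13.

13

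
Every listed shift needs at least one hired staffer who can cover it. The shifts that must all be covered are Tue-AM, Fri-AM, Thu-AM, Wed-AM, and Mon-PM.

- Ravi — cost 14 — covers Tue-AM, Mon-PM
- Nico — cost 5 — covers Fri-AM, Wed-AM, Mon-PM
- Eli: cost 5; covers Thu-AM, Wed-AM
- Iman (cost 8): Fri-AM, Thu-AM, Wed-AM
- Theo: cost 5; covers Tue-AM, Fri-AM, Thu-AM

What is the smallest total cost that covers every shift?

10

Choose Nico and Theo: together they cover Tue-AM, Fri-AM, Thu-AM, Wed-AM, Mon-PM — every shift.
Total cost: 5 + 5 = 10.
No cover costs less than 10.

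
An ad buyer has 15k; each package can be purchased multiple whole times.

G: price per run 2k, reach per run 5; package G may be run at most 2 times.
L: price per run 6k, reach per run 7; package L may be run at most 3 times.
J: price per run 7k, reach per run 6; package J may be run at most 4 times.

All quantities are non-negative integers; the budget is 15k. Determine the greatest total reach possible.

19

G has the best ratio (5/2); taking only G gives at most 2×5 = 10 (stopped by the supply cap of 2).
Mixing does better — 1×G and 2×L: price 14 ≤ 15, reach 1·5 + 2·7 = 19.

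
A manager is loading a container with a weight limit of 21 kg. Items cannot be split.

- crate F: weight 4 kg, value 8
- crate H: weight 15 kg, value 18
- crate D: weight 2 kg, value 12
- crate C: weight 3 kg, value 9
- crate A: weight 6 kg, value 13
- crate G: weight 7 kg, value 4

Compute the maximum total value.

42

Allowing fractional choices, the relaxed optimum would be about 49.2, but items are indivisible.
crate F + crate D + crate C + crate A: weight 4 + 2 + 3 + 6 = 15 ≤ 21, value 8 + 12 + 9 + 13 = 42.
crate H + crate D + crate C: weight 15 + 2 + 3 = 20 ≤ 21, value 18 + 12 + 9 = 39.
crate D + crate C + crate A + crate G: weight 2 + 3 + 6 + 7 = 18 ≤ 21, value 12 + 9 + 13 + 4 = 38.
Best is crate F, crate D, crate C, and crate A with total value 42.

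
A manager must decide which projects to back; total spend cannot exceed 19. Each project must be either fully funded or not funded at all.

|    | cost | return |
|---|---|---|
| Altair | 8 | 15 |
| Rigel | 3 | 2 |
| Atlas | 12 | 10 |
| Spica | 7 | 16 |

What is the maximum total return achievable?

33

Altair + Spica: cost 8 + 7 = 15 ≤ 19, return 15 + 16 = 31.
Altair + Rigel + Spica: cost 8 + 3 + 7 = 18 ≤ 19, return 15 + 2 + 16 = 33.
Atlas + Spica: cost 12 + 7 = 19 ≤ 19, return 10 + 16 = 26.
Best is Altair, Rigel, and Spica with total return 33.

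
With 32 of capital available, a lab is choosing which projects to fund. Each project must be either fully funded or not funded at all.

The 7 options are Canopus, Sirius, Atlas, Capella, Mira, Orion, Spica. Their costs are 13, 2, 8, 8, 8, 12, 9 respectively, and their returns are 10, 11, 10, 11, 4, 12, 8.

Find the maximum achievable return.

44

Allowing fractional choices, the relaxed optimum would be about 45.8, but projects are indivisible.
Canopus + Sirius + Atlas + Capella: cost 13 + 2 + 8 + 8 = 31 ≤ 32, return 10 + 11 + 10 + 11 = 42.
Sirius + Atlas + Capella + Orion: cost 2 + 8 + 8 + 12 = 30 ≤ 32, return 11 + 10 + 11 + 12 = 44.
Sirius + Capella + Orion + Spica: cost 2 + 8 + 12 + 9 = 31 ≤ 32, return 11 + 11 + 12 + 8 = 42.
Best is Sirius, Atlas, Capella, and Orion with total return 44.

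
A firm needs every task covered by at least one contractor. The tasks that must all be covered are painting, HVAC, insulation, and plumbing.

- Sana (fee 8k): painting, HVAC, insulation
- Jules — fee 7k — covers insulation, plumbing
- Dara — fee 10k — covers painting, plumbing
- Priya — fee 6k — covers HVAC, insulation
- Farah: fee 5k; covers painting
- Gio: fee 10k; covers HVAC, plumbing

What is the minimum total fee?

Choose Sana and Jules: together they cover painting, HVAC, insulation, plumbing — every task.
Total fee: 8 + 7 = 15.
No cover costs less than 15.

15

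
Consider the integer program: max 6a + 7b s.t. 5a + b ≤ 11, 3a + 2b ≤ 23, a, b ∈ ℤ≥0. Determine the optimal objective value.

77

(a,b)=(0,11): 5·0+1·11=11≤11, 3·0+2·11=22≤23, objective 77.
(a,b)=(0,10): 5·0+1·10=10≤11, 3·0+2·10=20≤23, objective 70.
Maximum is 77 at (a,b)=(0,11).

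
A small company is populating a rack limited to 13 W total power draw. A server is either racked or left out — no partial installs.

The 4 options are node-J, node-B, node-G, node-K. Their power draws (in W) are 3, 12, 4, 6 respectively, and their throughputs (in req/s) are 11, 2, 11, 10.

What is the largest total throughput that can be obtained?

32

node-J + node-G + node-K: power draw 3 + 4 + 6 = 13 ≤ 13, throughput 11 + 11 + 10 = 32.
node-J + node-G: power draw 3 + 4 = 7 ≤ 13, throughput 11 + 11 = 22.
node-J + node-K: power draw 3 + 6 = 9 ≤ 13, throughput 11 + 10 = 21.
Best is node-J, node-G, and node-K with total throughput 32.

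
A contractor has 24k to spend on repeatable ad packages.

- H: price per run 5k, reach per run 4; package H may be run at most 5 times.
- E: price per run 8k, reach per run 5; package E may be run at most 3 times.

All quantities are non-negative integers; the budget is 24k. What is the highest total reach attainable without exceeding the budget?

Take 3×H and 1×E: price 23 ≤ 24, reach 3·4 + 1·5 = 17.
No other integer combination yields more.

17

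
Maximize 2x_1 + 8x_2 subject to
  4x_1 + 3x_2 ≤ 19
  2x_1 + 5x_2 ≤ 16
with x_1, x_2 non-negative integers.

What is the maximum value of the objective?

24

Relaxing integrality, the LP optimum is 25.60 at (x_1,x_2) = (0, 3.2), which is not an integer point.
(x_1,x_2)=(0,3): 4·0+3·3=9≤19, 2·0+5·3=15≤16, objective 24.
(x_1,x_2)=(1,2): 4·1+3·2=10≤19, 2·1+5·2=12≤16, objective 18.
(x_1,x_2)=(0,2): 4·0+3·2=6≤19, 2·0+5·2=10≤16, objective 16.
No feasible integer point exceeds 24.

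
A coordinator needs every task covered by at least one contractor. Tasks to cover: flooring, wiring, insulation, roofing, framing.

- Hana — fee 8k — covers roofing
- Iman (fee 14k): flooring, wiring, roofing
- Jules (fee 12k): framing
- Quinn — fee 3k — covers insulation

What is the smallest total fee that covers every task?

29

Choose Iman, Jules, and Quinn: together they cover flooring, wiring, insulation, roofing, framing — every task.
Total fee: 14 + 12 + 3 = 29.
No cover costs less than 29.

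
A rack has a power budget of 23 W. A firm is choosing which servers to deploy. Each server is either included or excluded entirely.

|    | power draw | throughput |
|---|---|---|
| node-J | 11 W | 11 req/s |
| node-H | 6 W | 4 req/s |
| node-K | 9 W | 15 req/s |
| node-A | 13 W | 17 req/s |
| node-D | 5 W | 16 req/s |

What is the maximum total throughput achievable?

Allowing fractional choices, the relaxed optimum would be about 42.8, but servers are indivisible.
node-H + node-K + node-D: power draw 6 + 9 + 5 = 20 ≤ 23, throughput 4 + 15 + 16 = 35.
node-A + node-D: power draw 13 + 5 = 18 ≤ 23, throughput 17 + 16 = 33.
Best is node-H, node-K, and node-D with total throughput 35.

35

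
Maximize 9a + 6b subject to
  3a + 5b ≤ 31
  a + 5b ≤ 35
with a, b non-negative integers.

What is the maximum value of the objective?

The continuous relaxation peaks at (10.3, 0) with value 93.00; rounding to a feasible lattice point costs some objective.
(a,b)=(10,0): 3·10+5·0=30≤31, 1·10+5·0=10≤35, objective 90.
(a,b)=(9,0): 3·9+5·0=27≤31, 1·9+5·0=9≤35, objective 81.
The best lattice point is (10,0), giving 90.

90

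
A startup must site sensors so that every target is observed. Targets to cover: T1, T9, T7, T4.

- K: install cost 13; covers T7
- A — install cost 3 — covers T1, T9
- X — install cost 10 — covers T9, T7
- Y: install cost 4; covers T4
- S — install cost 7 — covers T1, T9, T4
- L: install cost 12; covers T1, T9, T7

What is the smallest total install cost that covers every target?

The greedy cost-per-new-target heuristic would pick A, Y, and X for 17, but a cheaper cover exists.
Choose Y and L: together they cover T1, T9, T7, T4 — every target.
Total install cost: 4 + 12 = 16.
No cover costs less than 16.

16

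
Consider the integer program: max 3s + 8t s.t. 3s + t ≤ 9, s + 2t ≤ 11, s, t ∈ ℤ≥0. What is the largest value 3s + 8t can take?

43

(s,t)=(1,5): 3·1+1·5=8≤9, 1·1+2·5=11≤11, objective 43.
(s,t)=(0,5): 3·0+1·5=5≤9, 1·0+2·5=10≤11, objective 40.
Maximum is 43 at (s,t)=(1,5).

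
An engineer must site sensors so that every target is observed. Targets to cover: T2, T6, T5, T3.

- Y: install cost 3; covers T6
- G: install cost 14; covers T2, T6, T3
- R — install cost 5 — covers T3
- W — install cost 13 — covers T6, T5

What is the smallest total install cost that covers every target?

The greedy cost-per-new-target heuristic would pick Y, R, W, and G for 35, but a cheaper cover exists.
Choose G and W: together they cover T2, T6, T5, T3 — every target.
Total install cost: 14 + 13 = 27.
No cover costs less than 27.

27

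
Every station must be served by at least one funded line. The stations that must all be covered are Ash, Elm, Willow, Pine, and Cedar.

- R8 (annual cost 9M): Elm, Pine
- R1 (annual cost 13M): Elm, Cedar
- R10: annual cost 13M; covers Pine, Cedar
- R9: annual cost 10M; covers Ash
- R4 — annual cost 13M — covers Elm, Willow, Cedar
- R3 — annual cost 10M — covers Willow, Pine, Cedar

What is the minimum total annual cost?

Choose R8, R9, and R3: together they cover Ash, Elm, Willow, Pine, Cedar — every station.
Total annual cost: 9 + 10 + 10 = 29.
No cover costs less than 29.

29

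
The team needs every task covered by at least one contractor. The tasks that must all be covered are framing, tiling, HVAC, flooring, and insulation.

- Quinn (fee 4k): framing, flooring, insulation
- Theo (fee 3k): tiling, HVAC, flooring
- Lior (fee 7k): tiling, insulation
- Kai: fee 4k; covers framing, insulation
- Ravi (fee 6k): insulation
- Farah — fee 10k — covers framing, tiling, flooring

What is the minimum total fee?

7

Choose Quinn and Theo: together they cover framing, tiling, HVAC, flooring, insulation — every task.
Total fee: 4 + 3 = 7.
No cover costs less than 7.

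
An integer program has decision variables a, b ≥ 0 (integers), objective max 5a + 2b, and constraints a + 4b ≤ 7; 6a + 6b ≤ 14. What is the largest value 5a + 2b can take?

(a,b)=(2,0): 1·2+4·0=2≤7, 6·2+6·0=12≤14, objective 10.
(a,b)=(1,1): 1·1+4·1=5≤7, 6·1+6·1=12≤14, objective 7.
(a,b)=(1,0): 1·1+4·0=1≤7, 6·1+6·0=6≤14, objective 5.
Maximum is 10 at (a,b)=(2,0).

10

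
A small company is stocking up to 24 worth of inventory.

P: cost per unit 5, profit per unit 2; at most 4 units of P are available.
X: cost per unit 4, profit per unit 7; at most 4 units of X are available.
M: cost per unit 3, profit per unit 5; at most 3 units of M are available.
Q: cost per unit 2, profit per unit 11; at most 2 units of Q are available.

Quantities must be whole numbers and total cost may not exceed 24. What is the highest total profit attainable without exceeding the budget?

3×X, 2×M, and 2×Q: cost 22 ≤ 24, profit 3·7 + 2·5 + 2·11 = 53.
4×X, 1×M, and 2×Q: cost 23 ≤ 24, profit 4·7 + 1·5 + 2·11 = 55.
Best is 55.

55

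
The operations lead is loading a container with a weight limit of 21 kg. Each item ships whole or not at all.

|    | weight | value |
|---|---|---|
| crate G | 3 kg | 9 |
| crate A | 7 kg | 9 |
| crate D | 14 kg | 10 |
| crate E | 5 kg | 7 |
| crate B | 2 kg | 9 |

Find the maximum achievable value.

Allowing fractional choices, the relaxed optimum would be about 36.9, but items are indivisible.
crate G + crate A + crate B: weight 3 + 7 + 2 = 12 ≤ 21, value 9 + 9 + 9 = 27.
crate G + crate D + crate B: weight 3 + 14 + 2 = 19 ≤ 21, value 9 + 10 + 9 = 28.
crate G + crate A + crate E + crate B: weight 3 + 7 + 5 + 2 = 17 ≤ 21, value 9 + 9 + 7 + 9 = 34.
Best is crate G, crate A, crate E, and crate B with total value 34.

34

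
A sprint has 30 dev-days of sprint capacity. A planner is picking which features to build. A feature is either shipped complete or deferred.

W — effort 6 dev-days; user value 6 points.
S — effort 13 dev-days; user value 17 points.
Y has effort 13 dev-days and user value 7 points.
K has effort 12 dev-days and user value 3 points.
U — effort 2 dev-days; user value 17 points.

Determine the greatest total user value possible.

Allowing fractional choices, the relaxed optimum would be about 44.8, but features are indivisible.
S + Y + U: effort 13 + 13 + 2 = 28 ≤ 30, user value 17 + 7 + 17 = 41.
S + K + U: effort 13 + 12 + 2 = 27 ≤ 30, user value 17 + 3 + 17 = 37.
W + S + U: effort 6 + 13 + 2 = 21 ≤ 30, user value 6 + 17 + 17 = 40.
Best is S, Y, and U with total user value 41.

41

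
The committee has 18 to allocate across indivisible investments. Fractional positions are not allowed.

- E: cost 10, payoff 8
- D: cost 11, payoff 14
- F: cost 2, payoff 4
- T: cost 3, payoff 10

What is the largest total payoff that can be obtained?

28

This is a 0-1 knapsack instance.
D + F + T: cost 11 + 2 + 3 = 16 ≤ 18, payoff 14 + 4 + 10 = 28.
E + F + T: cost 10 + 2 + 3 = 15 ≤ 18, payoff 8 + 4 + 10 = 22.
D + T: cost 11 + 3 = 14 ≤ 18, payoff 14 + 10 = 24.
Best is D, F, and T with total payoff 28.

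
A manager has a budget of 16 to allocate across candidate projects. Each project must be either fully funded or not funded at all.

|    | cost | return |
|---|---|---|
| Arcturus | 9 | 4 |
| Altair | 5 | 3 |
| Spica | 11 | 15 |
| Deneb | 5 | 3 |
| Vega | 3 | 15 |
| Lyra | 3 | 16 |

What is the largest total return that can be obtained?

Allowing fractional choices, the relaxed optimum would be about 44.6, but projects are indivisible.
Arcturus + Vega + Lyra: cost 9 + 3 + 3 = 15 ≤ 16, return 4 + 15 + 16 = 35.
Altair + Deneb + Vega + Lyra: cost 5 + 5 + 3 + 3 = 16 ≤ 16, return 3 + 3 + 15 + 16 = 37.
Best is Altair, Deneb, Vega, and Lyra with total return 37.

37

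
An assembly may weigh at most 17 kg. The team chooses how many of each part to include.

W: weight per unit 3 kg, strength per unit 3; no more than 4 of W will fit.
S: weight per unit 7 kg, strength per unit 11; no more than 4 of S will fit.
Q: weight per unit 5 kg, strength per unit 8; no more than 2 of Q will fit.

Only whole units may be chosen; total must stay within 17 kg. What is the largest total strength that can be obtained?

1×S and 2×Q: weight 17 ≤ 17, strength 1·11 + 2·8 = 27.
1×W and 2×S: weight 17 ≤ 17, strength 1·3 + 2·11 = 25.
Best is 27.

27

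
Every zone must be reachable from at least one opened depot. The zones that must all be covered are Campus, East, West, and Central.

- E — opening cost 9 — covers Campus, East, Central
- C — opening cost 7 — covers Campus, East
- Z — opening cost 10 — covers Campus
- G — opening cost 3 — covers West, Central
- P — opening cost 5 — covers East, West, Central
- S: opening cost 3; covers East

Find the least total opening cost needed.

10

The greedy cost-per-new-zone heuristic would pick G, S, and C for 13, but a cheaper cover exists.
Choose C and G: together they cover Campus, East, West, Central — every zone.
Total opening cost: 7 + 3 = 10.
No cover costs less than 10.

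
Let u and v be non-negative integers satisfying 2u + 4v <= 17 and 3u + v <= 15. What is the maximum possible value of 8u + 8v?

48

(u,v)=(4,2) is feasible, giving 48.
(u,v)=(3,2) is feasible, giving 40.
(u,v)=(4,1) is feasible, giving 40.
(u,v)=(3,1) is feasible, giving 32.
Maximum is 48 at (u,v)=(4,2).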